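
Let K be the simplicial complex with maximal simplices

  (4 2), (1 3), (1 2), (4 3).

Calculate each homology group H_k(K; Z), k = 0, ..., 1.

H_0 ≅ Z,  H_1 ≅ Z.

K has 4 vertices, 4 edges.
rank ∂_0 = 0, rank ∂_1 = 3 ⇒ b_0 = 4 − 0 − 3 = 1; all invariant factors of ∂_1 are 1 so no torsion. So H_0 ≅ Z.
rank ∂_1 = 3, rank ∂_2 = 0 ⇒ b_1 = 4 − 3 − 0 = 1. So H_1 ≅ Z.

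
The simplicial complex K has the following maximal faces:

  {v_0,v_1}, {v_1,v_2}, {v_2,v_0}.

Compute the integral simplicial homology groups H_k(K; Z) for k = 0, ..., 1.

H_0 ≅ Z,  H_1 ≅ Z.

Fix the vertex order v_0 < v_1 < v_2 and write every simplex with vertices in increasing order. Then dim K = 1 and the simplices of K are:

  0-simplices (3): [v_0], [v_1], [v_2]
  1-simplices (3): [v_0,v_1], [v_0,v_2], [v_1,v_2]

Hence C_0 ≅ Z^3, C_1 ≅ Z^3.

Boundary ∂_1: C_1 → C_0 maps an edge to its endpoints' difference, ∂[p,q] = q − p. For instance
  ∂[v_0,v_2] = [v_2] − [v_0].
As a 3×3 matrix over Z this has rank 2, with invariant factors (1,1).

Now H_k = ker ∂_k / im ∂_{k+1}, so:

  H_0: rank C_0 − rank ∂_1 = 3 − 2 = 1, and the invariant factors of ∂_1 are all 1, so H_0 ≅ Z.
  H_1: rank ker ∂_1 − rank ∂_2 = (3 − 2) − 0 = 1, and there is no ∂_2, so H_1 ≅ Z.

(K is a triangulation of the circle S^1.)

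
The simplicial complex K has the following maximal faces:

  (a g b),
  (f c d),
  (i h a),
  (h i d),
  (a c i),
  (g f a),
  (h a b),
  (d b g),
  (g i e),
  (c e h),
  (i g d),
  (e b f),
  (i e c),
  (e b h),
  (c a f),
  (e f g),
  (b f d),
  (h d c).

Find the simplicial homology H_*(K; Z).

K has 9 vertices, 27 edges, 18 triangles.
rank ∂_0 = 0, rank ∂_1 = 8 ⇒ b_0 = 9 − 0 − 8 = 1; all invariant factors of ∂_1 are 1 so no torsion. So H_0 = Z.
rank ∂_1 = 8, rank ∂_2 = 18 ⇒ b_1 = 27 − 8 − 18 = 1; ∂_2 has invariant factor(s) [2] giving torsion. So H_1 = Z × Z/2.
rank ∂_2 = 18, rank ∂_3 = 0 ⇒ b_2 = 18 − 18 − 0 = 0. So H_2 = 0.

H_0 = Z,  H_1 = Z × Z/2,  H_2 = 0.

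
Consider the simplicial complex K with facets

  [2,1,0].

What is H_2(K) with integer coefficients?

K has 3 vertices, 3 edges, 1 triangle.
rank ∂_2 = 1, rank ∂_3 = 0 ⇒ b_2 = 1 − 1 − 0 = 0. So H_2 = 0.

H_2 = 0.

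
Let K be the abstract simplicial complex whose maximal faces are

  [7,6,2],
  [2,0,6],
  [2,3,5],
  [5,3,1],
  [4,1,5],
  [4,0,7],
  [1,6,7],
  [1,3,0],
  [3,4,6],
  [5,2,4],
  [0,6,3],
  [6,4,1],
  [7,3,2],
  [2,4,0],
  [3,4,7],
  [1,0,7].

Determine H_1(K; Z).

H_1 ≅ Z^2.

Fix the vertex order 0 < 1 < 2 < 3 < 4 < 5 < 6 < 7 and write every simplex with vertices in increasing order. Then dim K = 2 and the simplices of K are:

  0-simplices (8): [0], [1], [2], [3], [4], [5], [6], [7]
  1-simplices (24): (24 of them)
  2-simplices (16): [0,1,3], [0,1,7], [0,2,4], [0,2,6], [0,3,6], [0,4,7], [1,3,5], [1,4,5], [1,4,6], [1,6,7], [2,3,5], [2,3,7], [2,4,5], [2,6,7], [3,4,6], [3,4,7]

Hence C_0 ≅ Z^8, C_1 ≅ Z^24, C_2 ≅ Z^16.

∂_1: C_1 → C_0 is given by ∂[p,q] = [q] − [p].
The resulting 8×24 matrix has rank 7, and its Smith normal form has invariant factors (1,1,1,1,1,1,1).

∂_2: C_2 → C_1 acts by ∂[p,q,r] = [q,r] − [p,r] + [p,q]. For instance
  ∂[3,4,6] = [4,6] − [3,6] + [3,4],
  ∂[1,4,6] = [4,6] − [1,6] + [1,4].
As a 24×16 matrix over Z this has rank 15, with invariant factors (1,1,1,1,1,1,1,1,1,1,1,1,1,1,1).

Now H_k = ker ∂_k / im ∂_{k+1}, so:

  H_1: rank ker ∂_1 − rank ∂_2 = (24 − 7) − 15 = 2, and the invariant factors of ∂_2 are all 1, so H_1 ≅ Z^2.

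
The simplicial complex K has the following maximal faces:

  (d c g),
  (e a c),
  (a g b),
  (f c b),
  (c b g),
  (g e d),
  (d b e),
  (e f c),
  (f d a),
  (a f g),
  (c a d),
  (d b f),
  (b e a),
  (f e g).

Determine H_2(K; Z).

H_2 ≅ Z.

Fix the vertex order a < b < c < d < e < f < g and write every simplex with vertices in increasing order. Then dim K = 2 and the simplices of K are:

  0-simplices (7): a, b, c, d, e, f, g
  1-simplices (21): ab, ac, ad, ae, af, ag, bc, bd, be, bf, bg, cd, ce, cf, cg, de, df, dg, ef, eg, fg
  2-simplices (14): abe, abg, acd, ace, adf, afg, bcf, bcg, bde, bdf, cdg, cef, deg, efg

Hence C_0 ≅ Z^7, C_1 ≅ Z^21, C_2 ≅ Z^14.

Boundary ∂_1: C_1 → C_0 sends each edge [p,q] (with p < q) to q − p. For instance
  ∂ce = e − c.
The 7×21 boundary matrix has rank 6 and Smith normal form diag(1,1,1,1,1,1).

Boundary ∂_2: C_2 → C_1 maps a triangle to the signed sum of its edges. For instance
  ∂adf = df − af + ad,
  ∂ace = ce − ae + ac.
The 21×14 boundary matrix has rank 13 and Smith normal form diag(1,1,1,1,1,1,1,1,1,1,1,1,1).

Now H_k = ker ∂_k / im ∂_{k+1}, so:

  H_2: rank ker ∂_2 − rank ∂_3 = (14 − 13) − 0 = 1, and there is no ∂_3, so H_2 = Z.

(K is a triangulation of the torus T^2.)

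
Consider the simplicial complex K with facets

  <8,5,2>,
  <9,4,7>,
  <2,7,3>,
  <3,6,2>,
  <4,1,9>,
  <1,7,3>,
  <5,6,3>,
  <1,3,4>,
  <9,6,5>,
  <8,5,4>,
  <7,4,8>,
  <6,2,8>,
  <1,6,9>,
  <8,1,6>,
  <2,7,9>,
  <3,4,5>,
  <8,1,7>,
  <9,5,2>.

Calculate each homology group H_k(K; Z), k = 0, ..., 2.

Order the vertices as 1 < 2 < 3 < 4 < 5 < 6 < 7 < 8 < 9. Listing each simplex with vertices in this order, K has dimension 2 with simplices:

  0-simplices (9): [1], [2], [3], [4], [5], [6], [7], [8], [9]
  1-simplices (27): (27 of them)
  2-simplices (18): [1,3,4], [1,3,7], [1,4,9], [1,6,8], [1,6,9], [1,7,8], [2,3,6], [2,3,7], [2,5,8], [2,5,9], [2,6,8], [2,7,9], [3,4,5], [3,5,6], [4,5,8], [4,7,8], [4,7,9], [5,6,9]

so the chain groups are C_0 ≅ Z^9, C_1 ≅ Z^27, C_2 ≅ Z^18.

Boundary ∂_1: C_1 → C_0 is given by ∂[p,q] = [q] − [p]. For instance
  ∂[7,9] = [9] − [7].
This gives a 9×27 integer matrix of rank 8; reducing to Smith normal form yields diagonal entries (1,1,1,1,1,1,1,1).

Boundary ∂_2: C_2 → C_1 maps a triangle to the signed sum of its edges. For instance
  ∂[4,7,8] = [7,8] − [4,8] + [4,7],
  ∂[4,5,8] = [5,8] − [4,8] + [4,5].
The 27×18 boundary matrix has rank 18 and Smith normal form diag(1,1,1,1,1,1,1,1,1,1,1,1,1,1,1,1,1,2).

Now H_k = ker ∂_k / im ∂_{k+1}, so:

  H_0: rank C_0 − rank ∂_1 = 9 − 8 = 1, and the invariant factors of ∂_1 are all 1, so H_0 = Z.
  H_1: rank ker ∂_1 − rank ∂_2 = (27 − 8) − 18 = 1, and ∂_2 has invariant factor 2 > 1, so H_1 = Z ⊕ Z/2.
  H_2: rank ker ∂_2 − rank ∂_3 = (18 − 18) − 0 = 0, and there is no ∂_3, so H_2 = 0.

H_0 = Z,  H_1 = Z ⊕ Z/2,  H_2 = 0.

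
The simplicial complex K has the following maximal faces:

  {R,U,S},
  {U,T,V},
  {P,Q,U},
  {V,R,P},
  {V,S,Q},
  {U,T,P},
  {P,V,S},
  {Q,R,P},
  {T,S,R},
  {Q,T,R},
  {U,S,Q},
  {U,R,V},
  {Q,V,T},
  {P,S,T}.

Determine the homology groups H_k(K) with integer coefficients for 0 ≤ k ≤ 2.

We work with the vertex ordering P < Q < R < S < T < U < V. The simplices of K, each written with vertices in increasing order, are:

  0-simplices (7): P, Q, R, S, T, U, V
  1-simplices (21): PQ, PR, PS, PT, PU, PV, QR, QS, QT, QU, QV, RS, RT, RU, RV, ST, SU, SV, TU, TV, UV
  2-simplices (14): PQR, PQU, PRV, PST, PSV, PTU, QRT, QSU, QSV, QTV, RST, RSU, RUV, TUV

Hence C_0 ≅ Z^7, C_1 ≅ Z^21, C_2 ≅ Z^14.

∂_1: C_1 → C_0 maps an edge to its endpoints' difference, ∂[p,q] = q − p. For instance
  ∂SV = V − S.
The 7×21 boundary matrix has rank 6 and Smith normal form diag(1,1,1,1,1,1).

The boundary map ∂_2: C_2 → C_1 sends each 2-simplex [p,q,r] to [q,r] − [p,r] + [p,q]. For instance
  ∂PQU = QU − PU + PQ,
  ∂PSV = SV − PV + PS.
The resulting 21×14 matrix has rank 13, and its Smith normal form has invariant factors (1,1,1,1,1,1,1,1,1,1,1,1,1).

From H_k ≅ ker(∂_k) / im(∂_{k+1}) we obtain:

  H_0: rank C_0 − rank ∂_1 = 7 − 6 = 1, and the invariant factors of ∂_1 are all 1, so H_0 ≅ Z.
  H_1: rank ker ∂_1 − rank ∂_2 = (21 − 6) − 13 = 2, and the invariant factors of ∂_2 are all 1, so H_1 ≅ Z^2.
  H_2: rank ker ∂_2 − rank ∂_3 = (14 − 13) − 0 = 1, and there is no ∂_3, so H_2 ≅ Z.

(K is a triangulation of the torus T^2.)

H_0 = Z,  H_1 = Z^2,  H_2 = Z.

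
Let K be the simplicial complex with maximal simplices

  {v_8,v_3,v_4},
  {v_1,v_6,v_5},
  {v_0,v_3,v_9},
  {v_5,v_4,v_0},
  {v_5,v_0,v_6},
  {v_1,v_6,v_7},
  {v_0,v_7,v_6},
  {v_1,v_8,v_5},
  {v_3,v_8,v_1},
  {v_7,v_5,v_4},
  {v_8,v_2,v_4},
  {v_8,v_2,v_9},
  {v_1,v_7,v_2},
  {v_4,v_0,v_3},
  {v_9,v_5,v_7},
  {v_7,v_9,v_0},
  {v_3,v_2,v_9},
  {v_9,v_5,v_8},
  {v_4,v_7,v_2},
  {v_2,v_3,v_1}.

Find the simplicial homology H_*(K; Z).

H_0 ≅ Z,  H_1 ≅ Z ⊕ Z/2Z,  H_2 = 0.

Order the vertices as v_0 < v_1 < v_2 < v_3 < v_4 < v_5 < v_6 < v_7 < v_8 < v_9. Listing each simplex with vertices in this order, K has dimension 2 with simplices:

  0-simplices (10): [v_0], [v_1], [v_2], [v_3], [v_4], [v_5], [v_6], [v_7], [v_8], [v_9]
  1-simplices (30): (30 of them)
  2-simplices (20): (20 of them)

Hence C_0 ≅ Z^10, C_1 ≅ Z^30, C_2 ≅ Z^20.

The boundary map ∂_1: C_1 → C_0 sends each edge [p,q] (with p < q) to q − p.
This gives a 10×30 integer matrix of rank 9; reducing to Smith normal form yields diagonal entries (1,1,1,1,1,1,1,1,1).

∂_2: C_2 → C_1 sends each 2-simplex [p,q,r] to [q,r] − [p,r] + [p,q]. For instance
  ∂[v_2,v_3,v_9] = [v_3,v_9] − [v_2,v_9] + [v_2,v_3],
  ∂[v_5,v_7,v_9] = [v_7,v_9] − [v_5,v_9] + [v_5,v_7].
The resulting 30×20 matrix has rank 20, and its Smith normal form has invariant factors (1,1,1,1,1,1,1,1,1,1,1,1,1,1,1,1,1,1,1,2).

Computing H_k = (kernel of ∂_k) / (image of ∂_{k+1}):

  H_0: rank C_0 − rank ∂_1 = 10 − 9 = 1, and the invariant factors of ∂_1 are all 1, so H_0 ≅ Z.
  H_1: rank ker ∂_1 − rank ∂_2 = (30 − 9) − 20 = 1, and ∂_2 has invariant factor 2 > 1, so H_1 ≅ Z ⊕ Z/2Z.
  H_2: rank ker ∂_2 − rank ∂_3 = (20 − 20) − 0 = 0, and there is no ∂_3, so H_2 ≅ 0.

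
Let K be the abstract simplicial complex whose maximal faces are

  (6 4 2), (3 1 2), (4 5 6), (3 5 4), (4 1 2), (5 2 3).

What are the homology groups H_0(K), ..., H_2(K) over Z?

H_0 ≅ Z,  H_1 ≅ Z,  H_2 = 0.

Take the total order 1 < 2 < 3 < 4 < 5 < 6 on the vertex set. Then K (dimension 2) consists of the simplices:

  0-simplices (6): [1], [2], [3], [4], [5], [6]
  1-simplices (12): [1,2], [1,3], [1,4], [2,3], [2,4], [2,5], [2,6], [3,4], [3,5], [4,5], [4,6], [5,6]
  2-simplices (6): [1,2,3], [1,2,4], [2,3,5], [2,4,6], [3,4,5], [4,5,6]

giving chain groups C_0 ≅ Z^6, C_1 ≅ Z^12, C_2 ≅ Z^6.

The boundary map ∂_1: C_1 → C_0 maps an edge to its endpoints' difference, ∂[p,q] = q − p. For instance
  ∂[3,5] = [5] − [3].
The resulting 6×12 matrix has rank 5, and its Smith normal form has invariant factors (1,1,1,1,1).

The boundary map ∂_2: C_2 → C_1 maps a triangle to the signed sum of its edges. For instance
  ∂[2,4,6] = [4,6] − [2,6] + [2,4],
  ∂[4,5,6] = [5,6] − [4,6] + [4,5].
This gives a 12×6 integer matrix of rank 6; reducing to Smith normal form yields diagonal entries (1,1,1,1,1,1).

From H_k ≅ ker(∂_k) / im(∂_{k+1}) we obtain:

  H_0: rank C_0 − rank ∂_1 = 6 − 5 = 1, and the invariant factors of ∂_1 are all 1, so H_0 = Z.
  H_1: rank ker ∂_1 − rank ∂_2 = (12 − 5) − 6 = 1, and the invariant factors of ∂_2 are all 1, so H_1 = Z.
  H_2: rank ker ∂_2 − rank ∂_3 = (6 − 6) − 0 = 0, and there is no ∂_3, so H_2 = 0.

(K is a triangulation of the cylinder S^1 x I.)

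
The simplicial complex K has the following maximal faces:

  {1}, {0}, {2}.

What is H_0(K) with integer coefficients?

H_0 = Z^3.

Fix the vertex order 0 < 1 < 2 and write every simplex with vertices in increasing order. Then dim K = 0 and the simplices of K are:

  0-simplices (3): [0], [1], [2]

giving chain groups C_0 ≅ Z^3.

Computing H_k = (kernel of ∂_k) / (image of ∂_{k+1}):

  H_0: rank C_0 − rank ∂_1 = 3 − 0 = 3, and there is no ∂_1, so H_0 ≅ Z^3.

(K is a triangulation of a set of 3 points.)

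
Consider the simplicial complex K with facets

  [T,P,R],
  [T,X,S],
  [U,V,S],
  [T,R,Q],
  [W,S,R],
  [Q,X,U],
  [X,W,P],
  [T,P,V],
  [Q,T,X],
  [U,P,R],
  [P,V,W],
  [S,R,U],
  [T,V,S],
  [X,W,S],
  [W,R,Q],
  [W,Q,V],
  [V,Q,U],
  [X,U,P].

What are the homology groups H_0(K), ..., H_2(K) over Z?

Take the total order P < Q < R < S < T < U < V < W < X on the vertex set. Then K (dimension 2) consists of the simplices:

  0-simplices (9): P, Q, R, S, T, U, V, W, X
  1-simplices (27): PR, PT, PU, PV, PW, PX, QR, QT, QU, QV, QW, QX, RS, RT, RU, RW, ST, SU, SV, SW, SX, TV, TX, UV, UX, VW, WX
  2-simplices (18): PRT, PRU, PTV, PUX, PVW, PWX, QRT, QRW, QTX, QUV, QUX, QVW, RSU, RSW, STV, STX, SUV, SWX

giving chain groups C_0 ≅ Z^9, C_1 ≅ Z^27, C_2 ≅ Z^18.

∂_1: C_1 → C_0 maps an edge to its endpoints' difference, ∂[p,q] = q − p.
This gives a 9×27 integer matrix of rank 8; reducing to Smith normal form yields diagonal entries (1,1,1,1,1,1,1,1).

∂_2: C_2 → C_1 acts by ∂[p,q,r] = [q,r] − [p,r] + [p,q]. For instance
  ∂PTV = TV − PV + PT,
  ∂SUV = UV − SV + SU.
The 27×18 boundary matrix has rank 17 and Smith normal form diag(1,1,1,1,1,1,1,1,1,1,1,1,1,1,1,1,1).

From H_k ≅ ker(∂_k) / im(∂_{k+1}) we obtain:

  H_0: rank C_0 − rank ∂_1 = 9 − 8 = 1, and the invariant factors of ∂_1 are all 1, so H_0 = Z.
  H_1: rank ker ∂_1 − rank ∂_2 = (27 − 8) − 17 = 2, and the invariant factors of ∂_2 are all 1, so H_1 = Z^2.
  H_2: rank ker ∂_2 − rank ∂_3 = (18 − 17) − 0 = 1, and there is no ∂_3, so H_2 = Z.

As a check, the Euler characteristic is 9 − 27 + 18 = 0, which agrees with 1 − 2 + 1 = 0.
(K is a triangulation of the torus T^2.)

H_0 = Z,  H_1 = Z^2,  H_2 = Z.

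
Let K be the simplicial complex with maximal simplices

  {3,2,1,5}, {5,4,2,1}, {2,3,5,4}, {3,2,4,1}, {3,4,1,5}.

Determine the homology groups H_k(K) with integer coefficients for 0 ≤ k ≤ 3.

Fix the vertex order 1 < 2 < 3 < 4 < 5 and write every simplex with vertices in increasing order. Then dim K = 3 and the simplices of K are:

  0-simplices (5): [1], [2], [3], [4], [5]
  1-simplices (10): [1,2], [1,3], [1,4], [1,5], [2,3], [2,4], [2,5], [3,4], [3,5], [4,5]
  2-simplices (10): [1,2,3], [1,2,4], [1,2,5], [1,3,4], [1,3,5], [1,4,5], [2,3,4], [2,3,5], [2,4,5], [3,4,5]
  3-simplices (5): [1,2,3,4], [1,2,3,5], [1,2,4,5], [1,3,4,5], [2,3,4,5]

Hence C_0 ≅ Z^5, C_1 ≅ Z^10, C_2 ≅ Z^10, C_3 ≅ Z^5.

The boundary map ∂_1: C_1 → C_0 sends each edge [p,q] (with p < q) to q − p. For instance
  ∂[1,4] = [4] − [1].
The 5×10 boundary matrix has rank 4 and Smith normal form diag(1,1,1,1).

Boundary ∂_2: C_2 → C_1 maps a triangle to the signed sum of its edges. For instance
  ∂[2,3,4] = [3,4] − [2,4] + [2,3],
  ∂[1,2,3] = [2,3] − [1,3] + [1,2].
The 10×10 boundary matrix has rank 6 and Smith normal form diag(1,1,1,1,1,1).

∂_3: C_3 → C_2 sends each 3-simplex σ to the alternating sum Σ_i (−1)^i (σ with its i-th vertex removed). For instance
  ∂[1,2,3,4] = [2,3,4] − [1,3,4] + [1,2,4] − [1,2,3],
  ∂[1,2,4,5] = [2,4,5] − [1,4,5] + [1,2,5] − [1,2,4].
This gives a 10×5 integer matrix of rank 4; reducing to Smith normal form yields diagonal entries (1,1,1,1).

From H_k ≅ ker(∂_k) / im(∂_{k+1}) we obtain:

  H_0: rank C_0 − rank ∂_1 = 5 − 4 = 1, and the invariant factors of ∂_1 are all 1, so H_0 ≅ Z.
  H_1: rank ker ∂_1 − rank ∂_2 = (10 − 4) − 6 = 0, and the invariant factors of ∂_2 are all 1, so H_1 ≅ 0.
  H_2: rank ker ∂_2 − rank ∂_3 = (10 − 6) − 4 = 0, and the invariant factors of ∂_3 are all 1, so H_2 ≅ 0.
  H_3: rank ker ∂_3 − rank ∂_4 = (5 − 4) − 0 = 1, and there is no ∂_4, so H_3 ≅ Z.

(K is a triangulation of the 3-sphere S^3.)

H_0 = Z,  H_1 = 0,  H_2 = 0,  H_3 = Z.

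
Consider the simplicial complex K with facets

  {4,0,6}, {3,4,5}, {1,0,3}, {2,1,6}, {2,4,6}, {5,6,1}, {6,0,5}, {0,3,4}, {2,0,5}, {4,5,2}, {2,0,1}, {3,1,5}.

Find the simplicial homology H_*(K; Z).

Take the total order 0 < 1 < 2 < 3 < 4 < 5 < 6 on the vertex set. Then K (dimension 2) consists of the simplices:

  0-simplices (7): [0], [1], [2], [3], [4], [5], [6]
  1-simplices (18): [0,1], [0,2], [0,3], [0,4], [0,5], [0,6], [1,2], [1,3], [1,5], [1,6], [2,4], [2,5], [2,6], [3,4], [3,5], [4,5], [4,6], [5,6]
  2-simplices (12): [0,1,2], [0,1,3], [0,2,5], [0,3,4], [0,4,6], [0,5,6], [1,2,6], [1,3,5], [1,5,6], [2,4,5], [2,4,6], [3,4,5]

Hence C_0 ≅ Z^7, C_1 ≅ Z^18, C_2 ≅ Z^12.

∂_1: C_1 → C_0 sends each edge [p,q] (with p < q) to q − p. For instance
  ∂[0,3] = [3] − [0].
This gives a 7×18 integer matrix of rank 6; reducing to Smith normal form yields diagonal entries (1,1,1,1,1,1).

∂_2: C_2 → C_1 maps a triangle to the signed sum of its edges. For instance
  ∂[1,3,5] = [3,5] − [1,5] + [1,3],
  ∂[0,1,2] = [1,2] − [0,2] + [0,1].
This gives a 18×12 integer matrix of rank 12; reducing to Smith normal form yields diagonal entries (1,1,1,1,1,1,1,1,1,1,1,2).

Reading off H_k = ker ∂_k / im ∂_{k+1}:

  H_0: rank C_0 − rank ∂_1 = 7 − 6 = 1, and the invariant factors of ∂_1 are all 1, so H_0 ≅ Z.
  H_1: rank ker ∂_1 − rank ∂_2 = (18 − 6) − 12 = 0, and ∂_2 has invariant factor 2 > 1, so H_1 ≅ Z/2Z.
  H_2: rank ker ∂_2 − rank ∂_3 = (12 − 12) − 0 = 0, and there is no ∂_3, so H_2 ≅ 0.

As a check, the Euler characteristic is 7 − 18 + 12 = 1, which agrees with 1 − 0 + 0 = 1.
(K is a triangulation of the real projective plane RP^2.)

H_0 = Z,  H_1 = Z/2Z,  H_2 = 0.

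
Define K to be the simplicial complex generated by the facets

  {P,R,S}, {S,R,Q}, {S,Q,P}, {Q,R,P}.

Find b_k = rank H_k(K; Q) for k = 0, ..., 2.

b_0 = 1, b_1 = 0, b_2 = 1.

K has 4 vertices, 6 edges, 4 triangles.
rank ∂_0 = 0, rank ∂_1 = 3 ⇒ b_0 = 4 − 0 − 3 = 1; all invariant factors of ∂_1 are 1 so no torsion. So H_0 = Z.
rank ∂_1 = 3, rank ∂_2 = 3 ⇒ b_1 = 6 − 3 − 3 = 0; all invariant factors of ∂_2 are 1 so no torsion. So H_1 = 0.
rank ∂_2 = 3, rank ∂_3 = 0 ⇒ b_2 = 4 − 3 − 0 = 1. So H_2 = Z.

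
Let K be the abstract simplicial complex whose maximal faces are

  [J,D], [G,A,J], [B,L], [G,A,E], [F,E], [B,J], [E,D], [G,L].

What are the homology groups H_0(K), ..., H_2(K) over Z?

Take the total order A < B < D < E < F < G < J < L on the vertex set. Then K (dimension 2) consists of the simplices:

  0-simplices (8): A, B, D, E, F, G, J, L
  1-simplices (11): AE, AG, AJ, BJ, BL, DE, DJ, EF, EG, GJ, GL
  2-simplices (2): AEG, AGJ

giving chain groups C_0 ≅ Z^8, C_1 ≅ Z^11, C_2 ≅ Z^2.

∂_1: C_1 → C_0 maps an edge to its endpoints' difference, ∂[p,q] = q − p. For instance
  ∂AE = E − A.
This gives a 8×11 integer matrix of rank 7; reducing to Smith normal form yields diagonal entries (1,1,1,1,1,1,1).

∂_2: C_2 → C_1 maps a triangle to the signed sum of its edges. For instance
  ∂AGJ = GJ − AJ + AG,
  ∂AEG = EG − AG + AE.
As a 11×2 matrix over Z this has rank 2, with invariant factors (1,1).

Reading off H_k = ker ∂_k / im ∂_{k+1}:

  H_0: rank C_0 − rank ∂_1 = 8 − 7 = 1, and the invariant factors of ∂_1 are all 1, so H_0 = Z.
  H_1: rank ker ∂_1 − rank ∂_2 = (11 − 7) − 2 = 2, and the invariant factors of ∂_2 are all 1, so H_1 = Z^2.
  H_2: rank ker ∂_2 − rank ∂_3 = (2 − 2) − 0 = 0, and there is no ∂_3, so H_2 = 0.

As a check, the Euler characteristic is 8 − 11 + 2 = -1, which agrees with 1 − 2 + 0 = -1.

H_0 ≅ Z,  H_1 ≅ Z^2,  H_2 = 0.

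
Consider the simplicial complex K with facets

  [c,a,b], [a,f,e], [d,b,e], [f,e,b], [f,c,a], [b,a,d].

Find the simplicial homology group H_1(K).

We work with the vertex ordering a < b < c < d < e < f. The simplices of K, each written with vertices in increasing order, are:

  0-simplices (6): a, b, c, d, e, f
  1-simplices (12): ab, ac, ad, ae, af, bc, bd, be, bf, cf, de, ef
  2-simplices (6): abc, abd, acf, aef, bde, bef

giving chain groups C_0 ≅ Z^6, C_1 ≅ Z^12, C_2 ≅ Z^6.

The boundary map ∂_1: C_1 → C_0 maps an edge to its endpoints' difference, ∂[p,q] = q − p.
The resulting 6×12 matrix has rank 5, and its Smith normal form has invariant factors (1,1,1,1,1).

Boundary ∂_2: C_2 → C_1 acts by ∂[p,q,r] = [q,r] − [p,r] + [p,q]. For instance
  ∂abd = bd − ad + ab,
  ∂bde = de − be + bd.
As a 12×6 matrix over Z this has rank 6, with invariant factors (1,1,1,1,1,1).

Now H_k = ker ∂_k / im ∂_{k+1}, so:

  H_1: rank ker ∂_1 − rank ∂_2 = (12 − 5) − 6 = 1, and the invariant factors of ∂_2 are all 1, so H_1 = Z.

H_1 = Z.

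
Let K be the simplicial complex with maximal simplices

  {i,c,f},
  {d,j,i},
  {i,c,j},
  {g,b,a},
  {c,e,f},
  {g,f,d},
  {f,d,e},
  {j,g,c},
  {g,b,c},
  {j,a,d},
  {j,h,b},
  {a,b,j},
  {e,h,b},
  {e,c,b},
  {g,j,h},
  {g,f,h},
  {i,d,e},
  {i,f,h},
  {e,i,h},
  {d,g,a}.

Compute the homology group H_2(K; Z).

Fix the vertex order a < b < c < d < e < f < g < h < i < j and write every simplex with vertices in increasing order. Then dim K = 2 and the simplices of K are:

  0-simplices (10): a, b, c, d, e, f, g, h, i, j
  1-simplices (30): ab, ad, ag, aj, bc, be, bg, bh, bj, ce, cf, cg, ci, cj, de, df, dg, di, dj, ef, eh, ei, fg, fh, fi, gh, gj, hi, hj, ij
  2-simplices (20): abg, abj, adg, adj, bce, bcg, beh, bhj, cef, cfi, cgj, cij, def, dei, dfg, dij, ehi, fgh, fhi, ghj

Hence C_0 ≅ Z^10, C_1 ≅ Z^30, C_2 ≅ Z^20.

Boundary ∂_1: C_1 → C_0 is given by ∂[p,q] = [q] − [p].
The resulting 10×30 matrix has rank 9, and its Smith normal form has invariant factors (1,1,1,1,1,1,1,1,1).

The boundary map ∂_2: C_2 → C_1 maps a triangle to the signed sum of its edges. For instance
  ∂abg = bg − ag + ab,
  ∂cgj = gj − cj + cg.
As a 30×20 matrix over Z this has rank 20, with invariant factors (1,1,1,1,1,1,1,1,1,1,1,1,1,1,1,1,1,1,1,2).

Computing H_k = (kernel of ∂_k) / (image of ∂_{k+1}):

  H_2: rank ker ∂_2 − rank ∂_3 = (20 − 20) − 0 = 0, and there is no ∂_3, so H_2 ≅ 0.

H_2 ≅ 0.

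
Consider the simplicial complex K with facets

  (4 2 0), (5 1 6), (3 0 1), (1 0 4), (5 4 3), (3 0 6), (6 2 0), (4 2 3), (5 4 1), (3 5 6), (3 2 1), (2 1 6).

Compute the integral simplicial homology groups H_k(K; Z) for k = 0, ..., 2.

H_0 ≅ Z,  H_1 ≅ Z/2,  H_2 = 0.

Take the total order 0 < 1 < 2 < 3 < 4 < 5 < 6 on the vertex set. Then K (dimension 2) consists of the simplices:

  0-simplices (7): [0], [1], [2], [3], [4], [5], [6]
  1-simplices (18): [0,1], [0,2], [0,3], [0,4], [0,6], [1,2], [1,3], [1,4], [1,5], [1,6], [2,3], [2,4], [2,6], [3,4], [3,5], [3,6], [4,5], [5,6]
  2-simplices (12): [0,1,3], [0,1,4], [0,2,4], [0,2,6], [0,3,6], [1,2,3], [1,2,6], [1,4,5], [1,5,6], [2,3,4], [3,4,5], [3,5,6]

so the chain groups are C_0 ≅ Z^7, C_1 ≅ Z^18, C_2 ≅ Z^12.

The boundary map ∂_1: C_1 → C_0 is given by ∂[p,q] = [q] − [p].
This gives a 7×18 integer matrix of rank 6; reducing to Smith normal form yields diagonal entries (1,1,1,1,1,1).

Boundary ∂_2: C_2 → C_1 maps a triangle to the signed sum of its edges. For instance
  ∂[1,5,6] = [5,6] − [1,6] + [1,5],
  ∂[1,2,6] = [2,6] − [1,6] + [1,2].
The 18×12 boundary matrix has rank 12 and Smith normal form diag(1,1,1,1,1,1,1,1,1,1,1,2).

From H_k ≅ ker(∂_k) / im(∂_{k+1}) we obtain:

  H_0: rank C_0 − rank ∂_1 = 7 − 6 = 1, and the invariant factors of ∂_1 are all 1, so H_0 ≅ Z.
  H_1: rank ker ∂_1 − rank ∂_2 = (18 − 6) − 12 = 0, and ∂_2 has invariant factor 2 > 1, so H_1 ≅ Z/2.
  H_2: rank ker ∂_2 − rank ∂_3 = (12 − 12) − 0 = 0, and there is no ∂_3, so H_2 ≅ 0.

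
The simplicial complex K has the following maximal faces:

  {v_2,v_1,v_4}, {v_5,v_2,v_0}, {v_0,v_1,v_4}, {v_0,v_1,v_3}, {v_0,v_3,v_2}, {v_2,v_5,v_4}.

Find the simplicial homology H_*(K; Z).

Order the vertices as v_0 < v_1 < v_2 < v_3 < v_4 < v_5. Listing each simplex with vertices in this order, K has dimension 2 with simplices:

  0-simplices (6): [v_0], [v_1], [v_2], [v_3], [v_4], [v_5]
  1-simplices (12): [v_0,v_1], [v_0,v_2], [v_0,v_3], [v_0,v_4], [v_0,v_5], [v_1,v_2], [v_1,v_3], [v_1,v_4], [v_2,v_3], [v_2,v_4], [v_2,v_5], [v_4,v_5]
  2-simplices (6): [v_0,v_1,v_3], [v_0,v_1,v_4], [v_0,v_2,v_3], [v_0,v_2,v_5], [v_1,v_2,v_4], [v_2,v_4,v_5]

giving chain groups C_0 ≅ Z^6, C_1 ≅ Z^12, C_2 ≅ Z^6.

Boundary ∂_1: C_1 → C_0 maps an edge to its endpoints' difference, ∂[p,q] = q − p. For instance
  ∂[v_0,v_5] = [v_5] − [v_0].
This gives a 6×12 integer matrix of rank 5; reducing to Smith normal form yields diagonal entries (1,1,1,1,1).

The boundary map ∂_2: C_2 → C_1 sends each 2-simplex [p,q,r] to [q,r] − [p,r] + [p,q]. For instance
  ∂[v_0,v_1,v_4] = [v_1,v_4] − [v_0,v_4] + [v_0,v_1],
  ∂[v_0,v_1,v_3] = [v_1,v_3] − [v_0,v_3] + [v_0,v_1].
The 12×6 boundary matrix has rank 6 and Smith normal form diag(1,1,1,1,1,1).

From H_k ≅ ker(∂_k) / im(∂_{k+1}) we obtain:

  H_0: rank C_0 − rank ∂_1 = 6 − 5 = 1, and the invariant factors of ∂_1 are all 1, so H_0 = Z.
  H_1: rank ker ∂_1 − rank ∂_2 = (12 − 5) − 6 = 1, and the invariant factors of ∂_2 are all 1, so H_1 = Z.
  H_2: rank ker ∂_2 − rank ∂_3 = (6 − 6) − 0 = 0, and there is no ∂_3, so H_2 = 0.

(K is a triangulation of the cylinder S^1 x I.)

H_0 = Z,  H_1 = Z,  H_2 = 0.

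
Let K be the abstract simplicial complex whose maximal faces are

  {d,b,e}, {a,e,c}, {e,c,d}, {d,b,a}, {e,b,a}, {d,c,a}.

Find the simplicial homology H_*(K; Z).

H_0 ≅ Z,  H_1 = 0,  H_2 ≅ Z.

Fix the vertex order a < b < c < d < e and write every simplex with vertices in increasing order. Then dim K = 2 and the simplices of K are:

  0-simplices (5): a, b, c, d, e
  1-simplices (9): ab, ac, ad, ae, bd, be, cd, ce, de
  2-simplices (6): abd, abe, acd, ace, bde, cde

Hence C_0 ≅ Z^5, C_1 ≅ Z^9, C_2 ≅ Z^6.

The boundary map ∂_1: C_1 → C_0 is given by ∂[p,q] = [q] − [p]. For instance
  ∂ae = e − a.
The 5×9 boundary matrix has rank 4 and Smith normal form diag(1,1,1,1).

The boundary map ∂_2: C_2 → C_1 maps a triangle to the signed sum of its edges. For instance
  ∂acd = cd − ad + ac,
  ∂abe = be − ae + ab.
As a 9×6 matrix over Z this has rank 5, with invariant factors (1,1,1,1,1).

Now H_k = ker ∂_k / im ∂_{k+1}, so:

  H_0: rank C_0 − rank ∂_1 = 5 − 4 = 1, and the invariant factors of ∂_1 are all 1, so H_0 ≅ Z.
  H_1: rank ker ∂_1 − rank ∂_2 = (9 − 4) − 5 = 0, and the invariant factors of ∂_2 are all 1, so H_1 ≅ 0.
  H_2: rank ker ∂_2 − rank ∂_3 = (6 − 5) − 0 = 1, and there is no ∂_3, so H_2 ≅ Z.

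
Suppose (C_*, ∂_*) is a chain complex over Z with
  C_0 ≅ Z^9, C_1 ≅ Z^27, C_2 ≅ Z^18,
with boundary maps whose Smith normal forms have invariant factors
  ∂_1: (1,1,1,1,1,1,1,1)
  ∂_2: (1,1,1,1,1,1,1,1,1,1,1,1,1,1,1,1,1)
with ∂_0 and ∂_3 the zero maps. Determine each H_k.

H_0: b_0 = 9 − 0 − 8 = 1; torsion from ∂_1 factors > 1: none. So H_0 = Z.
H_1: b_1 = 27 − 8 − 17 = 2; torsion from ∂_2 factors > 1: none. So H_1 = Z^2.
H_2: b_2 = 18 − 17 − 0 = 1; torsion from ∂_3 factors > 1: none. So H_2 = Z.

H_0 = Z,  H_1 = Z^2,  H_2 = Z.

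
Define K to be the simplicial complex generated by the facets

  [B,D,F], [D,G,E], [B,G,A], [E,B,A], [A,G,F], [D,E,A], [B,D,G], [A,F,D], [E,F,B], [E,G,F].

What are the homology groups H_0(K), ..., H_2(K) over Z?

H_0 = Z,  H_1 = Z/2,  H_2 = 0.

Take the total order A < B < D < E < F < G on the vertex set. Then K (dimension 2) consists of the simplices:

  0-simplices (6): A, B, D, E, F, G
  1-simplices (15): AB, AD, AE, AF, AG, BD, BE, BF, BG, DE, DF, DG, EF, EG, FG
  2-simplices (10): ABE, ABG, ADE, ADF, AFG, BDF, BDG, BEF, DEG, EFG

Hence C_0 ≅ Z^6, C_1 ≅ Z^15, C_2 ≅ Z^10.

Boundary ∂_1: C_1 → C_0 is given by ∂[p,q] = [q] − [p].
This gives a 6×15 integer matrix of rank 5; reducing to Smith normal form yields diagonal entries (1,1,1,1,1).

Boundary ∂_2: C_2 → C_1 maps a triangle to the signed sum of its edges. For instance
  ∂EFG = FG − EG + EF,
  ∂ABG = BG − AG + AB.
As a 15×10 matrix over Z this has rank 10, with invariant factors (1,1,1,1,1,1,1,1,1,2).

Now H_k = ker ∂_k / im ∂_{k+1}, so:

  H_0: rank C_0 − rank ∂_1 = 6 − 5 = 1, and the invariant factors of ∂_1 are all 1, so H_0 = Z.
  H_1: rank ker ∂_1 − rank ∂_2 = (15 − 5) − 10 = 0, and ∂_2 has invariant factor 2 > 1, so H_1 = Z/2.
  H_2: rank ker ∂_2 − rank ∂_3 = (10 − 10) − 0 = 0, and there is no ∂_3, so H_2 = 0.

(K is a triangulation of the real projective plane RP^2.)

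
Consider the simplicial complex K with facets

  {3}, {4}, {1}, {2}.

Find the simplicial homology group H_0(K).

H_0 = Z^4.

K has 4 vertices.
rank ∂_0 = 0, rank ∂_1 = 0 ⇒ b_0 = 4 − 0 − 0 = 4. So H_0 = Z^4.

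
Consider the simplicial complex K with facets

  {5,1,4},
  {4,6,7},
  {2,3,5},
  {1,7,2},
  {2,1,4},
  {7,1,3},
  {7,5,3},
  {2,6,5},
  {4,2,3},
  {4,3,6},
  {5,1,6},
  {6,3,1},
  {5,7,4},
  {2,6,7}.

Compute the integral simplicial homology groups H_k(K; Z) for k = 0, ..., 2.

Order the vertices as 1 < 2 < 3 < 4 < 5 < 6 < 7. Listing each simplex with vertices in this order, K has dimension 2 with simplices:

  0-simplices (7): [1], [2], [3], [4], [5], [6], [7]
  1-simplices (21): [1,2], [1,3], [1,4], [1,5], [1,6], [1,7], [2,3], [2,4], [2,5], [2,6], [2,7], [3,4], [3,5], [3,6], [3,7], [4,5], [4,6], [4,7], [5,6], [5,7], [6,7]
  2-simplices (14): [1,2,4], [1,2,7], [1,3,6], [1,3,7], [1,4,5], [1,5,6], [2,3,4], [2,3,5], [2,5,6], [2,6,7], [3,4,6], [3,5,7], [4,5,7], [4,6,7]

Hence C_0 ≅ Z^7, C_1 ≅ Z^21, C_2 ≅ Z^14.

The boundary map ∂_1: C_1 → C_0 is given by ∂[p,q] = [q] − [p]. For instance
  ∂[2,3] = [3] − [2].
The resulting 7×21 matrix has rank 6, and its Smith normal form has invariant factors (1,1,1,1,1,1).

Boundary ∂_2: C_2 → C_1 acts by ∂[p,q,r] = [q,r] − [p,r] + [p,q]. For instance
  ∂[4,5,7] = [5,7] − [4,7] + [4,5],
  ∂[1,4,5] = [4,5] − [1,5] + [1,4].
The resulting 21×14 matrix has rank 13, and its Smith normal form has invariant factors (1,1,1,1,1,1,1,1,1,1,1,1,1).

From H_k ≅ ker(∂_k) / im(∂_{k+1}) we obtain:

  H_0: rank C_0 − rank ∂_1 = 7 − 6 = 1, and the invariant factors of ∂_1 are all 1, so H_0 ≅ Z.
  H_1: rank ker ∂_1 − rank ∂_2 = (21 − 6) − 13 = 2, and the invariant factors of ∂_2 are all 1, so H_1 ≅ Z^2.
  H_2: rank ker ∂_2 − rank ∂_3 = (14 − 13) − 0 = 1, and there is no ∂_3, so H_2 ≅ Z.

H_0 = Z,  H_1 = Z^2,  H_2 = Z.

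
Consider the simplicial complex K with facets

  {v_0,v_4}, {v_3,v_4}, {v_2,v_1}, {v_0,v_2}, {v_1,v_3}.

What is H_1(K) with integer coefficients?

Fix the vertex order v_0 < v_1 < v_2 < v_3 < v_4 and write every simplex with vertices in increasing order. Then dim K = 1 and the simplices of K are:

  0-simplices (5): [v_0], [v_1], [v_2], [v_3], [v_4]
  1-simplices (5): [v_0,v_2], [v_0,v_4], [v_1,v_2], [v_1,v_3], [v_3,v_4]

Hence C_0 ≅ Z^5, C_1 ≅ Z^5.

Boundary ∂_1: C_1 → C_0 maps an edge to its endpoints' difference, ∂[p,q] = q − p. For instance
  ∂[v_3,v_4] = [v_4] − [v_3].
The 5×5 boundary matrix has rank 4 and Smith normal form diag(1,1,1,1).

From H_k ≅ ker(∂_k) / im(∂_{k+1}) we obtain:

  H_1: rank ker ∂_1 − rank ∂_2 = (5 − 4) − 0 = 1, and there is no ∂_2, so H_1 ≅ Z.

H_1 = Z.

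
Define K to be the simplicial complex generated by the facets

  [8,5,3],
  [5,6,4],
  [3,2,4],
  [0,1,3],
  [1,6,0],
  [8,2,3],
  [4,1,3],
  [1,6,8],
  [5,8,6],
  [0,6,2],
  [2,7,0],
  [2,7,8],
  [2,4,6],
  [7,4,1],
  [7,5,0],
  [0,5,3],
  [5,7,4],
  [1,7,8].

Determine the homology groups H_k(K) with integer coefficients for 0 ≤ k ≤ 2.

H_0 = Z,  H_1 = Z^2,  H_2 = Z.

Fix the vertex order 0 < 1 < 2 < 3 < 4 < 5 < 6 < 7 < 8 and write every simplex with vertices in increasing order. Then dim K = 2 and the simplices of K are:

  0-simplices (9): [0], [1], [2], [3], [4], [5], [6], [7], [8]
  1-simplices (27): (27 of them)
  2-simplices (18): [0,1,3], [0,1,6], [0,2,6], [0,2,7], [0,3,5], [0,5,7], [1,3,4], [1,4,7], [1,6,8], [1,7,8], [2,3,4], [2,3,8], [2,4,6], [2,7,8], [3,5,8], [4,5,6], [4,5,7], [5,6,8]

giving chain groups C_0 ≅ Z^9, C_1 ≅ Z^27, C_2 ≅ Z^18.

Boundary ∂_1: C_1 → C_0 maps an edge to its endpoints' difference, ∂[p,q] = q − p.
As a 9×27 matrix over Z this has rank 8, with invariant factors (1,1,1,1,1,1,1,1).

∂_2: C_2 → C_1 acts by ∂[p,q,r] = [q,r] − [p,r] + [p,q]. For instance
  ∂[1,3,4] = [3,4] − [1,4] + [1,3],
  ∂[3,5,8] = [5,8] − [3,8] + [3,5].
The resulting 27×18 matrix has rank 17, and its Smith normal form has invariant factors (1,1,1,1,1,1,1,1,1,1,1,1,1,1,1,1,1).

Now H_k = ker ∂_k / im ∂_{k+1}, so:

  H_0: rank C_0 − rank ∂_1 = 9 − 8 = 1, and the invariant factors of ∂_1 are all 1, so H_0 = Z.
  H_1: rank ker ∂_1 − rank ∂_2 = (27 − 8) − 17 = 2, and the invariant factors of ∂_2 are all 1, so H_1 = Z^2.
  H_2: rank ker ∂_2 − rank ∂_3 = (18 − 17) − 0 = 1, and there is no ∂_3, so H_2 = Z.

As a check, the Euler characteristic is 9 − 27 + 18 = 0, which agrees with 1 − 2 + 1 = 0.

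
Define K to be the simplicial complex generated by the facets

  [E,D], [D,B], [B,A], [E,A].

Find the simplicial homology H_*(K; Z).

H_0 ≅ Z,  H_1 ≅ Z.

Fix the vertex order A < B < D < E and write every simplex with vertices in increasing order. Then dim K = 1 and the simplices of K are:

  0-simplices (4): A, B, D, E
  1-simplices (4): AB, AE, BD, DE

so the chain groups are C_0 ≅ Z^4, C_1 ≅ Z^4.

Boundary ∂_1: C_1 → C_0 maps an edge to its endpoints' difference, ∂[p,q] = q − p. For instance
  ∂AB = B − A.
The resulting 4×4 matrix has rank 3, and its Smith normal form has invariant factors (1,1,1).

From H_k ≅ ker(∂_k) / im(∂_{k+1}) we obtain:

  H_0: rank C_0 − rank ∂_1 = 4 − 3 = 1, and the invariant factors of ∂_1 are all 1, so H_0 = Z.
  H_1: rank ker ∂_1 − rank ∂_2 = (4 − 3) − 0 = 1, and there is no ∂_2, so H_1 = Z.

(K is a triangulation of the circle S^1.)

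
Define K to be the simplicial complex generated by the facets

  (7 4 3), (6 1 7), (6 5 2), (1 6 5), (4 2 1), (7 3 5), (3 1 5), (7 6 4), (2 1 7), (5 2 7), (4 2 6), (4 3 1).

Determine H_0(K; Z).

H_0 = Z.

Order the vertices as 1 < 2 < 3 < 4 < 5 < 6 < 7. Listing each simplex with vertices in this order, K has dimension 2 with simplices:

  0-simplices (7): [1], [2], [3], [4], [5], [6], [7]
  1-simplices (18): [1,2], [1,3], [1,4], [1,5], [1,6], [1,7], [2,4], [2,5], [2,6], [2,7], [3,4], [3,5], [3,7], [4,6], [4,7], [5,6], [5,7], [6,7]
  2-simplices (12): [1,2,4], [1,2,7], [1,3,4], [1,3,5], [1,5,6], [1,6,7], [2,4,6], [2,5,6], [2,5,7], [3,4,7], [3,5,7], [4,6,7]

so the chain groups are C_0 ≅ Z^7, C_1 ≅ Z^18, C_2 ≅ Z^12.

Boundary ∂_1: C_1 → C_0 maps an edge to its endpoints' difference, ∂[p,q] = q − p.
The 7×18 boundary matrix has rank 6 and Smith normal form diag(1,1,1,1,1,1).

Boundary ∂_2: C_2 → C_1 acts by ∂[p,q,r] = [q,r] − [p,r] + [p,q]. For instance
  ∂[1,2,7] = [2,7] − [1,7] + [1,2],
  ∂[1,6,7] = [6,7] − [1,7] + [1,6].
The resulting 18×12 matrix has rank 12, and its Smith normal form has invariant factors (1,1,1,1,1,1,1,1,1,1,1,2).

Now H_k = ker ∂_k / im ∂_{k+1}, so:

  H_0: rank C_0 − rank ∂_1 = 7 − 6 = 1, and the invariant factors of ∂_1 are all 1, so H_0 ≅ Z.

(K is a triangulation of the real projective plane RP^2.)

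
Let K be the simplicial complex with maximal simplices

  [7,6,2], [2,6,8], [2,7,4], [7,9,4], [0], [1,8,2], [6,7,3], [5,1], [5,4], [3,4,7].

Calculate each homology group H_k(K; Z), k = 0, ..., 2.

H_0 ≅ Z^2,  H_1 ≅ Z,  H_2 = 0.

Fix the vertex order 0 < 1 < 2 < 3 < 4 < 5 < 6 < 7 < 8 < 9 and write every simplex with vertices in increasing order. Then dim K = 2 and the simplices of K are:

  0-simplices (10): [0], [1], [2], [3], [4], [5], [6], [7], [8], [9]
  1-simplices (16): [1,2], [1,5], [1,8], [2,4], [2,6], [2,7], [2,8], [3,4], [3,6], [3,7], [4,5], [4,7], [4,9], [6,7], [6,8], [7,9]
  2-simplices (7): [1,2,8], [2,4,7], [2,6,7], [2,6,8], [3,4,7], [3,6,7], [4,7,9]

giving chain groups C_0 ≅ Z^10, C_1 ≅ Z^16, C_2 ≅ Z^7.

The boundary map ∂_1: C_1 → C_0 is given by ∂[p,q] = [q] − [p].
This gives a 10×16 integer matrix of rank 8; reducing to Smith normal form yields diagonal entries (1,1,1,1,1,1,1,1).

∂_2: C_2 → C_1 sends each 2-simplex [p,q,r] to [q,r] − [p,r] + [p,q]. For instance
  ∂[3,4,7] = [4,7] − [3,7] + [3,4],
  ∂[2,6,7] = [6,7] − [2,7] + [2,6].
As a 16×7 matrix over Z this has rank 7, with invariant factors (1,1,1,1,1,1,1).

Computing H_k = (kernel of ∂_k) / (image of ∂_{k+1}):

  H_0: rank C_0 − rank ∂_1 = 10 − 8 = 2, and the invariant factors of ∂_1 are all 1, so H_0 = Z^2.
  H_1: rank ker ∂_1 − rank ∂_2 = (16 − 8) − 7 = 1, and the invariant factors of ∂_2 are all 1, so H_1 = Z.
  H_2: rank ker ∂_2 − rank ∂_3 = (7 − 7) − 0 = 0, and there is no ∂_3, so H_2 = 0.

As a check, the Euler characteristic is 10 − 16 + 7 = 1, which agrees with 2 − 1 + 0 = 1.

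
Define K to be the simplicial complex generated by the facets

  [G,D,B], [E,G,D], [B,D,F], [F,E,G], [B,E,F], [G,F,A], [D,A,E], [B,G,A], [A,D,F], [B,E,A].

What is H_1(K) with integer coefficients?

H_1 ≅ Z/2.

Order the vertices as A < B < D < E < F < G. Listing each simplex with vertices in this order, K has dimension 2 with simplices:

  0-simplices (6): A, B, D, E, F, G
  1-simplices (15): AB, AD, AE, AF, AG, BD, BE, BF, BG, DE, DF, DG, EF, EG, FG
  2-simplices (10): ABE, ABG, ADE, ADF, AFG, BDF, BDG, BEF, DEG, EFG

giving chain groups C_0 ≅ Z^6, C_1 ≅ Z^15, C_2 ≅ Z^10.

Boundary ∂_1: C_1 → C_0 is given by ∂[p,q] = [q] − [p].
The 6×15 boundary matrix has rank 5 and Smith normal form diag(1,1,1,1,1).

Boundary ∂_2: C_2 → C_1 maps a triangle to the signed sum of its edges. For instance
  ∂BDG = DG − BG + BD,
  ∂ADF = DF − AF + AD.
As a 15×10 matrix over Z this has rank 10, with invariant factors (1,1,1,1,1,1,1,1,1,2).

Now H_k = ker ∂_k / im ∂_{k+1}, so:

  H_1: rank ker ∂_1 − rank ∂_2 = (15 − 5) − 10 = 0, and ∂_2 has invariant factor 2 > 1, so H_1 = Z/2.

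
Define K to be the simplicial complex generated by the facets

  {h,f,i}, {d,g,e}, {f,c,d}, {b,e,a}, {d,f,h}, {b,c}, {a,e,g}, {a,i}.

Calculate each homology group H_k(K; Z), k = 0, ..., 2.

H_0 ≅ Z,  H_1 ≅ Z^2,  H_2 = 0.

We work with the vertex ordering a < b < c < d < e < f < g < h < i. The simplices of K, each written with vertices in increasing order, are:

  0-simplices (9): a, b, c, d, e, f, g, h, i
  1-simplices (16): ab, ae, ag, ai, bc, be, cd, cf, de, df, dg, dh, eg, fh, fi, hi
  2-simplices (6): abe, aeg, cdf, deg, dfh, fhi

Hence C_0 ≅ Z^9, C_1 ≅ Z^16, C_2 ≅ Z^6.

The boundary map ∂_1: C_1 → C_0 sends each edge [p,q] (with p < q) to q − p.
This gives a 9×16 integer matrix of rank 8; reducing to Smith normal form yields diagonal entries (1,1,1,1,1,1,1,1).

Boundary ∂_2: C_2 → C_1 sends each 2-simplex [p,q,r] to [q,r] − [p,r] + [p,q]. For instance
  ∂cdf = df − cf + cd,
  ∂fhi = hi − fi + fh.
The resulting 16×6 matrix has rank 6, and its Smith normal form has invariant factors (1,1,1,1,1,1).

Computing H_k = (kernel of ∂_k) / (image of ∂_{k+1}):

  H_0: rank C_0 − rank ∂_1 = 9 − 8 = 1, and the invariant factors of ∂_1 are all 1, so H_0 ≅ Z.
  H_1: rank ker ∂_1 − rank ∂_2 = (16 − 8) − 6 = 2, and the invariant factors of ∂_2 are all 1, so H_1 ≅ Z^2.
  H_2: rank ker ∂_2 − rank ∂_3 = (6 − 6) − 0 = 0, and there is no ∂_3, so H_2 ≅ 0.

As a check, the Euler characteristic is 9 − 16 + 6 = -1, which agrees with 1 − 2 + 0 = -1.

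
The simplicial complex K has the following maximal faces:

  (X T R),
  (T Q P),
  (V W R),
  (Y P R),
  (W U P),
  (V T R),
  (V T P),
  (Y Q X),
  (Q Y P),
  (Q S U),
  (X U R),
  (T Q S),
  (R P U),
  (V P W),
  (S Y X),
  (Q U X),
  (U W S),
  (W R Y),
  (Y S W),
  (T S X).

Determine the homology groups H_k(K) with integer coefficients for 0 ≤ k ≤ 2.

H_0 ≅ Z,  H_1 ≅ Z ⊕ Z/2,  H_2 = 0.

Take the total order P < Q < R < S < T < U < V < W < X < Y on the vertex set. Then K (dimension 2) consists of the simplices:

  0-simplices (10): P, Q, R, S, T, U, V, W, X, Y
  1-simplices (30): PQ, PR, PT, PU, PV, PW, PY, QS, QT, QU, QX, QY, RT, RU, RV, RW, RX, RY, ST, SU, SW, SX, SY, TV, TX, UW, UX, VW, WY, XY
  2-simplices (20): PQT, PQY, PRU, PRY, PTV, PUW, PVW, QST, QSU, QUX, QXY, RTV, RTX, RUX, RVW, RWY, STX, SUW, SWY, SXY

so the chain groups are C_0 ≅ Z^10, C_1 ≅ Z^30, C_2 ≅ Z^20.

∂_1: C_1 → C_0 maps an edge to its endpoints' difference, ∂[p,q] = q − p. For instance
  ∂XY = Y − X.
This gives a 10×30 integer matrix of rank 9; reducing to Smith normal form yields diagonal entries (1,1,1,1,1,1,1,1,1).

Boundary ∂_2: C_2 → C_1 acts by ∂[p,q,r] = [q,r] − [p,r] + [p,q]. For instance
  ∂SXY = XY − SY + SX,
  ∂RVW = VW − RW + RV.
The 30×20 boundary matrix has rank 20 and Smith normal form diag(1,1,1,1,1,1,1,1,1,1,1,1,1,1,1,1,1,1,1,2).

Reading off H_k = ker ∂_k / im ∂_{k+1}:

  H_0: rank C_0 − rank ∂_1 = 10 − 9 = 1, and the invariant factors of ∂_1 are all 1, so H_0 ≅ Z.
  H_1: rank ker ∂_1 − rank ∂_2 = (30 − 9) − 20 = 1, and ∂_2 has invariant factor 2 > 1, so H_1 ≅ Z ⊕ Z/2.
  H_2: rank ker ∂_2 − rank ∂_3 = (20 − 20) − 0 = 0, and there is no ∂_3, so H_2 ≅ 0.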